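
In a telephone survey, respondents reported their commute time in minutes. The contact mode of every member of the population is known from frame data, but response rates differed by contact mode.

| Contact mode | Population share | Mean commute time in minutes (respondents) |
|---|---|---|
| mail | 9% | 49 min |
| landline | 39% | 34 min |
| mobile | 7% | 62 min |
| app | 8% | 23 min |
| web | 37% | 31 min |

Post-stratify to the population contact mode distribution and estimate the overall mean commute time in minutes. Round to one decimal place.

35.3

Each cell contributes population-share × respondent value:
  mail: 0.09 × 49 = 4.41
  landline: 0.39 × 34 = 13.26
  mobile: 0.07 × 62 = 4.34
  app: 0.08 × 23 = 1.84
  web: 0.37 × 31 = 11.47
Post-stratified estimate = 35.32 → 35.3.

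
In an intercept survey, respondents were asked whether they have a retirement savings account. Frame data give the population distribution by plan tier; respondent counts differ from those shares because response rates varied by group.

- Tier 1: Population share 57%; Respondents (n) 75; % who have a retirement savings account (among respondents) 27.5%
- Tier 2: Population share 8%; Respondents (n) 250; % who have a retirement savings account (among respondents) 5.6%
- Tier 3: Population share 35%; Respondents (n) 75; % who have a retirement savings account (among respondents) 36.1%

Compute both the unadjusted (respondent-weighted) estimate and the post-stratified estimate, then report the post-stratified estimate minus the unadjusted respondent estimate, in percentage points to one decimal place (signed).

+13.3 percentage points

Naive respondent-only estimate (weights = respondent counts):
  (75/400)×27.5 + (250/400)×5.6 + (75/400)×36.1 = 15.425%
Post-stratifying to population shares instead:
  0.57×27.5 + 0.08×5.6 + 0.35×36.1 = 28.758%
Difference = 28.758 − 15.425 = 13.333 pp.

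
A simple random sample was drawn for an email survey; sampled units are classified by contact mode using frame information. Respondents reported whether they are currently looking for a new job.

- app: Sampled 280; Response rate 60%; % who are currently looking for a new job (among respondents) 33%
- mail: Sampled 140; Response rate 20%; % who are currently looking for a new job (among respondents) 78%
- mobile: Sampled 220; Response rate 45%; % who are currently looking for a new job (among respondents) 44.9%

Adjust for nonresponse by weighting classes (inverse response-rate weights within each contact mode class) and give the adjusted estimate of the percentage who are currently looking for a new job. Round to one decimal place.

46.9%

With weight = n_sampled/n_responded per class, the weighted class total is n_sampled:
  app: 280 × 33 = 9240
  mail: 140 × 78 = 10,920
  mobile: 220 × 44.9 = 9878
Adjusted estimate = 30,038 / 640 = 46.9344 → 46.9%.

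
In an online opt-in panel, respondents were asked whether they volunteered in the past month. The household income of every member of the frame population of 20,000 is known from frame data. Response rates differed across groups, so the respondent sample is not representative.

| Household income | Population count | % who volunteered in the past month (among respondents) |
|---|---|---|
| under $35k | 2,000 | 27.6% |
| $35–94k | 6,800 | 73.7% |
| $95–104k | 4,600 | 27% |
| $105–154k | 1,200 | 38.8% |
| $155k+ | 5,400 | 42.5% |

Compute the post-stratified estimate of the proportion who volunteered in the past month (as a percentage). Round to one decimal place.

47.8%

Reweight to the known household income distribution:
  under $35k: (2,000/20,000) × 27.6 = 2.76
  $35–94k: (6,800/20,000) × 73.7 = 25.058
  $95–104k: (4,600/20,000) × 27 = 6.21
  $105–154k: (1,200/20,000) × 38.8 = 2.328
  $155k+: (5,400/20,000) × 42.5 = 11.475
Post-stratified estimate = 47.831 → 47.8%.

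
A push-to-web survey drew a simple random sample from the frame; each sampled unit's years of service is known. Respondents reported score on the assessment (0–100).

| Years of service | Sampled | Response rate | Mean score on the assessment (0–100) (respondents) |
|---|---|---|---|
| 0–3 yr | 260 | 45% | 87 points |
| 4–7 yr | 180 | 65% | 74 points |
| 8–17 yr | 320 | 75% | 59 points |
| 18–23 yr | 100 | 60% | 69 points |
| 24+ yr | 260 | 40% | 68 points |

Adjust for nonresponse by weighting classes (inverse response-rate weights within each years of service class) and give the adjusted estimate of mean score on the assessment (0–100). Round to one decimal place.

70.9

With weight = n_sampled/n_responded per class, the weighted class total is n_sampled:
  0–3 yr: 260 × 87 = 22,620
  4–7 yr: 180 × 74 = 13,320
  8–17 yr: 320 × 59 = 18,880
  18–23 yr: 100 × 69 = 6900
  24+ yr: 260 × 68 = 17,680
Adjusted estimate = 79,400 / 1,120 = 70.8929 → 70.9.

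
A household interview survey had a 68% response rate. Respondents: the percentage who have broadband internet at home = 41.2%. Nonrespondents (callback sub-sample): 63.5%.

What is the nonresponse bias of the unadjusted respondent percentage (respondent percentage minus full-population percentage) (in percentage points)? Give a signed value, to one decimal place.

-7.1 percentage points

Nonresponse fraction = 1 − 0.68 = 0.32.
Bias = (nonresponse fraction) × (respondent percentage − nonrespondent percentage)
     = 0.32 × (41.2 − 63.5) = 0.32 × -22.3 = -7.136.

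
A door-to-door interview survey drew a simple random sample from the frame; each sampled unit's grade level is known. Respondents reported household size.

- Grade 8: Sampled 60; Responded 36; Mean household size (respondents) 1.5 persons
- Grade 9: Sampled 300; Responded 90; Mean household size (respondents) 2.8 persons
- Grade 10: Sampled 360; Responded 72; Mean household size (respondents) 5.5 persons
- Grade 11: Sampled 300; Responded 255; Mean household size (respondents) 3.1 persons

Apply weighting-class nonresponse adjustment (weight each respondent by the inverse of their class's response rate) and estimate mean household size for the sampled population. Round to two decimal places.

Class response rates: Grade 8 36/60 = 60%, Grade 9 90/300 = 30%, Grade 10 72/360 = 20%, Grade 11 255/300 = 85%.
Inverse-response-rate weighting restores each class to its sampled count, so class totals weight by n_sampled:
  Grade 8: 60 × 1.5 = 90
  Grade 9: 300 × 2.8 = 840
  Grade 10: 360 × 5.5 = 1980
  Grade 11: 300 × 3.1 = 930
Adjusted estimate = 3840 / 1,020 = 3.76471 → 3.76.

3.76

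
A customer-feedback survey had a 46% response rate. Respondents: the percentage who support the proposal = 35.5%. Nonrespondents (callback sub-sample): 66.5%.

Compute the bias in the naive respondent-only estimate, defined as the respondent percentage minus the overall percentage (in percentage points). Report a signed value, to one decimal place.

Nonresponse fraction = 1 − 0.46 = 0.54.
Bias = (nonresponse fraction) × (respondent percentage − nonrespondent percentage)
     = 0.54 × (35.5 − 66.5) = 0.54 × -31 = -16.74.

-16.7 percentage points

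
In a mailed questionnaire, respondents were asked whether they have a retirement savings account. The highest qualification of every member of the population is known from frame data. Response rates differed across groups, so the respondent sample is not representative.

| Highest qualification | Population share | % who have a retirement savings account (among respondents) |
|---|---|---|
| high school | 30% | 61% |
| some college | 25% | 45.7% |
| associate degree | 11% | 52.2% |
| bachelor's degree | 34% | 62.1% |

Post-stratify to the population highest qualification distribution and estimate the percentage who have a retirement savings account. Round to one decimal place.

56.6%

Each cell contributes population-share × respondent value:
  high school: 0.3 × 61 = 18.3
  some college: 0.25 × 45.7 = 11.425
  associate degree: 0.11 × 52.2 = 5.742
  bachelor's degree: 0.34 × 62.1 = 21.114
Post-stratified estimate = 56.581 → 56.6%.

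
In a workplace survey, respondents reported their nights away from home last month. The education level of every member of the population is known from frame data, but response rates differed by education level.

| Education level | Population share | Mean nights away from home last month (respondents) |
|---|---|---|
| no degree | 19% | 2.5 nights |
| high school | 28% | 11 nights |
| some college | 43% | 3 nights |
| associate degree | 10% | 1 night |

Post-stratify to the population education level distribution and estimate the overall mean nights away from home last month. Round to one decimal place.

Post-stratification weights by population share, not respondent share:
  no degree: 0.19 × 2.5 = 0.475
  high school: 0.28 × 11 = 3.08
  some college: 0.43 × 3 = 1.29
  associate degree: 0.1 × 1 = 0.1
Post-stratified estimate = 4.945 → 4.9.

4.9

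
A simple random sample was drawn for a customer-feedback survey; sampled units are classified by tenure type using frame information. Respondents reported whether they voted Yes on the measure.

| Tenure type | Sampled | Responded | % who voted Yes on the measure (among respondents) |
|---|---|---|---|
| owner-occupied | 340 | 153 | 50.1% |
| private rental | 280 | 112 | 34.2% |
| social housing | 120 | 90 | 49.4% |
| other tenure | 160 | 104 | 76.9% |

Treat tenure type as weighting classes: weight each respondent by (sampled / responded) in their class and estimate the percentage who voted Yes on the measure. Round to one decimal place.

Class response rates: owner-occupied 153/340 = 45%, private rental 112/280 = 40%, social housing 90/120 = 75%, other tenure 104/160 = 65%.
Inverse-response-rate weighting restores each class to its sampled count, so class totals weight by n_sampled:
  owner-occupied: 340 × 50.1 = 17,034
  private rental: 280 × 34.2 = 9576
  social housing: 120 × 49.4 = 5928
  other tenure: 160 × 76.9 = 12,304
Adjusted estimate = 44,842 / 900 = 49.8244 → 49.8%.

49.8%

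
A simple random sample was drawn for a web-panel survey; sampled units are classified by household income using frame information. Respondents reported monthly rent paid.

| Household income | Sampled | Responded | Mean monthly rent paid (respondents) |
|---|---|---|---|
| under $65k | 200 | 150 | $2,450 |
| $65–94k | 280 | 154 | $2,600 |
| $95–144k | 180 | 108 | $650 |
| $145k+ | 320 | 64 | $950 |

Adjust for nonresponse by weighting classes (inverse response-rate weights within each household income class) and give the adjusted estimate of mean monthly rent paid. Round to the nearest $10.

Response rates by class: under $65k 150/200 = 75%, $65–94k 154/280 = 55%, $95–144k 108/180 = 60%, $145k+ 64/320 = 20%.
Weighting each respondent by the inverse class response rate inflates each class back to its sampled size, so the class weight is n_sampled:
  under $65k: 200 × 2450 = 490,000
  $65–94k: 280 × 2600 = 728,000
  $95–144k: 180 × 650 = 117,000
  $145k+: 320 × 950 = 304,000
Adjusted estimate = 1,639,000 / 980 = 1672.45 → $1,670.

$1,670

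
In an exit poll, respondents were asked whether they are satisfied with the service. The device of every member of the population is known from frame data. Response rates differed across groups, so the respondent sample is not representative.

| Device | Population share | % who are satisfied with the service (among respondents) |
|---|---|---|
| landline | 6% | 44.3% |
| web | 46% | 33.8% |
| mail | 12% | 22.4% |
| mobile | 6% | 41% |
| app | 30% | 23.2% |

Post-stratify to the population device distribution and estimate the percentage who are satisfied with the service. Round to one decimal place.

30.3%

Reweight to the known device distribution:
  landline: 0.06 × 44.3 = 2.658
  web: 0.46 × 33.8 = 15.548
  mail: 0.12 × 22.4 = 2.688
  mobile: 0.06 × 41 = 2.46
  app: 0.3 × 23.2 = 6.96
Post-stratified estimate = 30.314 → 30.3%.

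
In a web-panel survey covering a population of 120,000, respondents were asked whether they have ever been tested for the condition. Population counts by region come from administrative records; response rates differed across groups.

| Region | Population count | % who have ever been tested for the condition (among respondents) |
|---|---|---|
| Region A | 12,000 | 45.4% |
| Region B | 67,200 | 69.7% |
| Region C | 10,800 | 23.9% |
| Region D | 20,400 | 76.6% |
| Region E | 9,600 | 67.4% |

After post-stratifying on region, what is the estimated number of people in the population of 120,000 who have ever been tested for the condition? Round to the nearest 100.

77,000

Each cell contributes its population count × the respondent rate:
  Region A: 12,000 × 45.4% = 5448
  Region B: 67,200 × 69.7% = 46838.4
  Region C: 10,800 × 23.9% = 2581.2
  Region D: 20,400 × 76.6% = 15626.4
  Region E: 9,600 × 67.4% = 6470.4
Estimated total = 76964.4 → 77,000.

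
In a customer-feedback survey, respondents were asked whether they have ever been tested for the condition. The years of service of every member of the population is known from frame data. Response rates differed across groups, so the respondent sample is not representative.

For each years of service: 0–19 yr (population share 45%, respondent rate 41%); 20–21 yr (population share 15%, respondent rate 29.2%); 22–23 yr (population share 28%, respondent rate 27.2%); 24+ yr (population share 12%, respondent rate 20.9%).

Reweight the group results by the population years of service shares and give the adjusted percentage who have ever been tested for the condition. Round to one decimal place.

Reweight to the known years of service distribution:
  0–19 yr: 0.45 × 41 = 18.45
  20–21 yr: 0.15 × 29.2 = 4.38
  22–23 yr: 0.28 × 27.2 = 7.616
  24+ yr: 0.12 × 20.9 = 2.508
Post-stratified estimate = 32.954 → 33.0%.

33.0%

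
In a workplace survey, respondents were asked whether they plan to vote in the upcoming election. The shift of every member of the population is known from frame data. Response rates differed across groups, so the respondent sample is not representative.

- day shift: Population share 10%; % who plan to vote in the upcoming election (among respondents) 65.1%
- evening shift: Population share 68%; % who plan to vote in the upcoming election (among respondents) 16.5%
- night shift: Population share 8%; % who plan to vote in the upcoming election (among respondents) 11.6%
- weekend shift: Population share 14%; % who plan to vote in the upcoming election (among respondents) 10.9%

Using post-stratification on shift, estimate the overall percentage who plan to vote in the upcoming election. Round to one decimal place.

20.2%

Weight each group's respondent value by its population share:
  day shift: 0.1 × 65.1 = 6.51
  evening shift: 0.68 × 16.5 = 11.22
  night shift: 0.08 × 11.6 = 0.928
  weekend shift: 0.14 × 10.9 = 1.526
Post-stratified estimate = 20.184 → 20.2%.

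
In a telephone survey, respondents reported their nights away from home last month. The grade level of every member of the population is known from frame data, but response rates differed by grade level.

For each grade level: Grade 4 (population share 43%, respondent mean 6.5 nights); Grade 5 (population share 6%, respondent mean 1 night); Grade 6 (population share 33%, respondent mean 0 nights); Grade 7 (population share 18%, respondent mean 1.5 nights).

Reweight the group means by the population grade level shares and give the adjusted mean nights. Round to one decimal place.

Each cell contributes population-share × respondent value:
  Grade 4: 0.43 × 6.5 = 2.795
  Grade 5: 0.06 × 1 = 0.06
  Grade 6: 0.33 × 0 = 0
  Grade 7: 0.18 × 1.5 = 0.27
Post-stratified estimate = 3.125 → 3.1.

3.1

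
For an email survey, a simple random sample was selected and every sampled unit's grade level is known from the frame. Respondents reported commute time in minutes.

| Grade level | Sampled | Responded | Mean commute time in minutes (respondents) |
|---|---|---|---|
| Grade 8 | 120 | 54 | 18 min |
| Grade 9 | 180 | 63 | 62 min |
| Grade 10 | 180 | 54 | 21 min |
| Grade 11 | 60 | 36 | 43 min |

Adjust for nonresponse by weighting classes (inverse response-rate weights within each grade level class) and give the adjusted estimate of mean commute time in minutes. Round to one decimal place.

Response rates by class: Grade 8 54/120 = 45%, Grade 9 63/180 = 35%, Grade 10 54/180 = 30%, Grade 11 36/60 = 60%.
With weight = n_sampled/n_responded per class, the weighted class total is n_sampled:
  Grade 8: 120 × 18 = 2160
  Grade 9: 180 × 62 = 11,160
  Grade 10: 180 × 21 = 3780
  Grade 11: 60 × 43 = 2580
Adjusted estimate = 19,680 / 540 = 36.4444 → 36.4.

36.4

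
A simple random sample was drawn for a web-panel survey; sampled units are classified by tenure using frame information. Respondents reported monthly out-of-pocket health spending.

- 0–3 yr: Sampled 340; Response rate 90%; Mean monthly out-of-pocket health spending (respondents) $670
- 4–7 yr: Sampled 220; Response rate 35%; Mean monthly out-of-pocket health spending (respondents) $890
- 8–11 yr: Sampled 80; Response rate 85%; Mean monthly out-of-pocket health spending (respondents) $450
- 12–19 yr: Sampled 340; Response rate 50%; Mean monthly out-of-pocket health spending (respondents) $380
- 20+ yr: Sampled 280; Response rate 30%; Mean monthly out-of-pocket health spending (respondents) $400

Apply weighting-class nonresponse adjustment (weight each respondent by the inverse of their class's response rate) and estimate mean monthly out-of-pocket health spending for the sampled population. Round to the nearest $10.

$560

With weight = n_sampled/n_responded per class, the weighted class total is n_sampled:
  0–3 yr: 340 × 670 = 227,800
  4–7 yr: 220 × 890 = 195,800
  8–11 yr: 80 × 450 = 36,000
  12–19 yr: 340 × 380 = 129,200
  20+ yr: 280 × 400 = 112,000
Adjusted estimate = 700,800 / 1,260 = 556.19 → $560.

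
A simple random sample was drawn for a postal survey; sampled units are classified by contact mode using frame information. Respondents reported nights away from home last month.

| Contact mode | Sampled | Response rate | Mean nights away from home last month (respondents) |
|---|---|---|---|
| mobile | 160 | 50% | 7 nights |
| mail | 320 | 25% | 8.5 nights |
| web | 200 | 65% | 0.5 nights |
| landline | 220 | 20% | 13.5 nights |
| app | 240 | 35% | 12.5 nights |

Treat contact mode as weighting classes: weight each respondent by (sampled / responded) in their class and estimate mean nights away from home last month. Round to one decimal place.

8.7

Inverse-response-rate weighting restores each class to its sampled count, so class totals weight by n_sampled:
  mobile: 160 × 7 = 1120
  mail: 320 × 8.5 = 2720
  web: 200 × 0.5 = 100
  landline: 220 × 13.5 = 2970
  app: 240 × 12.5 = 3000
Adjusted estimate = 9910 / 1,140 = 8.69298 → 8.7.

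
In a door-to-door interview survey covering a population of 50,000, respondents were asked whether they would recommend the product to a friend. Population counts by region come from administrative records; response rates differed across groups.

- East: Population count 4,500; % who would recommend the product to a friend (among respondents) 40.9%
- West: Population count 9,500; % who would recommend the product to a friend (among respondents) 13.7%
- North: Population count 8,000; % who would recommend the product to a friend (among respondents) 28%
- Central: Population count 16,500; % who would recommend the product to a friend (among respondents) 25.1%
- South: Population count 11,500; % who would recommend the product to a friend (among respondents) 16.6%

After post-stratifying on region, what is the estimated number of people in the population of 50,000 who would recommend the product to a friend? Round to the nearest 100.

11,400

Estimated count per cell = population count × respondent percentage:
  East: 4,500 × 40.9% = 1840.5
  West: 9,500 × 13.7% = 1301.5
  North: 8,000 × 28% = 2240
  Central: 16,500 × 25.1% = 4141.5
  South: 11,500 × 16.6% = 1909
Estimated total = 11432.5 → 11,400.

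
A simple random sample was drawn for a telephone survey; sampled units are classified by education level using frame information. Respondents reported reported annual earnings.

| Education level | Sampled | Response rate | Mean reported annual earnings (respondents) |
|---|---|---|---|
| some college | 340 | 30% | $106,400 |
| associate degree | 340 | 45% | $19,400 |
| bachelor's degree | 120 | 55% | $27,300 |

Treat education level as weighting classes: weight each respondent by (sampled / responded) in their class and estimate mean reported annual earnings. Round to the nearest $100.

$57,600

With weight = n_sampled/n_responded per class, the weighted class total is n_sampled:
  some college: 340 × 106,400 = 36,176,000
  associate degree: 340 × 19,400 = 6,596,000
  bachelor's degree: 120 × 27,300 = 3,276,000
Adjusted estimate = 46,048,000 / 800 = 57,560 → $57,600.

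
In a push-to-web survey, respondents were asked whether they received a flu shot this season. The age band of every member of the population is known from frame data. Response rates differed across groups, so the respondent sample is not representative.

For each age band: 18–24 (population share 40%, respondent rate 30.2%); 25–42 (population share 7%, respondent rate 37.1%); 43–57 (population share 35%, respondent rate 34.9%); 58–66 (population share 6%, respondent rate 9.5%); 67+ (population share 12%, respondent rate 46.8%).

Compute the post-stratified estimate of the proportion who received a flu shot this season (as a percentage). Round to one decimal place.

33.1%

Reweight to the known age band distribution:
  18–24: 0.4 × 30.2 = 12.08
  25–42: 0.07 × 37.1 = 2.597
  43–57: 0.35 × 34.9 = 12.215
  58–66: 0.06 × 9.5 = 0.57
  67+: 0.12 × 46.8 = 5.616
Post-stratified estimate = 33.078 → 33.1%.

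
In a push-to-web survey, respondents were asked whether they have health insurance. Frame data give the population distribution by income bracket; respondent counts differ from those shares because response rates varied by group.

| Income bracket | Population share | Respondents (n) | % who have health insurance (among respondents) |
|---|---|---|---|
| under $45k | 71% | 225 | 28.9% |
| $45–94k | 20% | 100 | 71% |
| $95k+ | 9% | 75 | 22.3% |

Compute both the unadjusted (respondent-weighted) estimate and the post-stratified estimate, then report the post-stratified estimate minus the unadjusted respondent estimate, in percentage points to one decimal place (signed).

Unadjusted (pooled respondent) estimate weights by respondent counts:
  (225/400)×28.9 + (100/400)×71 + (75/400)×22.3 = 38.1875%
Post-stratifying to population shares instead:
  0.71×28.9 + 0.2×71 + 0.09×22.3 = 36.726%
Difference = 36.726 − 38.1875 = -1.4615 pp.

-1.5 percentage points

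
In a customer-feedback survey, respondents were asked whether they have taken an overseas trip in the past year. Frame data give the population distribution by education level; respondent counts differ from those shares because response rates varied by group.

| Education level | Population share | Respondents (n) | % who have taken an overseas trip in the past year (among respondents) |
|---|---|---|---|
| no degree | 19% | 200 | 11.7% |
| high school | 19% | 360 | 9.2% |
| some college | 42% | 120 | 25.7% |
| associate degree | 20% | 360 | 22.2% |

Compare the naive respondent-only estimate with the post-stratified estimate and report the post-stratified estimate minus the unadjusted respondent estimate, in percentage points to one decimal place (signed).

Without adjustment, the pooled respondent share is:
  (200/1040)×11.7 + (360/1040)×9.2 + (120/1040)×25.7 + (360/1040)×22.2 = 16.0846%
Reweighting by population education level shares:
  0.19×11.7 + 0.19×9.2 + 0.42×25.7 + 0.2×22.2 = 19.205%
Difference = 19.205 − 16.0846 = 3.1204 pp.

+3.1 percentage points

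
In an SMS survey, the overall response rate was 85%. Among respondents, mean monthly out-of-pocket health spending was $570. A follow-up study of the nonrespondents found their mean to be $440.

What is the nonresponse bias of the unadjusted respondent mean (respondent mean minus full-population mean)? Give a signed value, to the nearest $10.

+$20

Nonresponse fraction = 1 − 0.85 = 0.15.
Bias = (nonresponse fraction) × (respondent mean − nonrespondent mean)
     = 0.15 × (570 − 440) = 0.15 × 130 = 19.5.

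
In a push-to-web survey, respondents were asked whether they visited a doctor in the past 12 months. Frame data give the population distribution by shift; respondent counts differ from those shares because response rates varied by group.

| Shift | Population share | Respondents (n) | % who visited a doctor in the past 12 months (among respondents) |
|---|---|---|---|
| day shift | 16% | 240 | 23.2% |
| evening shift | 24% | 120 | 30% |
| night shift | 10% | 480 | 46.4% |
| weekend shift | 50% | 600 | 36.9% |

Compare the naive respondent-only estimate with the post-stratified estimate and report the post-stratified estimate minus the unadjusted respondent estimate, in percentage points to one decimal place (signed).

-3.2 percentage points

Naive respondent-only estimate (weights = respondent counts):
  (240/1440)×23.2 + (120/1440)×30 + (480/1440)×46.4 + (600/1440)×36.9 = 37.2083%
Post-stratified estimate weights by population shares:
  0.16×23.2 + 0.24×30 + 0.1×46.4 + 0.5×36.9 = 34.002%
Difference = 34.002 − 37.2083 = -3.2063 pp.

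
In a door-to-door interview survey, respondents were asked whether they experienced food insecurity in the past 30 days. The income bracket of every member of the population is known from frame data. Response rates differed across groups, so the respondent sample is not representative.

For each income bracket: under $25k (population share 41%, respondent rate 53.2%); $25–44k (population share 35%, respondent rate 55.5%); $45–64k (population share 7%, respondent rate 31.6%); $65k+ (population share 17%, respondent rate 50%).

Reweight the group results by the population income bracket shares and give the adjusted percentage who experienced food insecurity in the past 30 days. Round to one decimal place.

Weight each group's respondent value by its population share:
  under $25k: 0.41 × 53.2 = 21.812
  $25–44k: 0.35 × 55.5 = 19.425
  $45–64k: 0.07 × 31.6 = 2.212
  $65k+: 0.17 × 50 = 8.5
Post-stratified estimate = 51.949 → 51.9%.

51.9%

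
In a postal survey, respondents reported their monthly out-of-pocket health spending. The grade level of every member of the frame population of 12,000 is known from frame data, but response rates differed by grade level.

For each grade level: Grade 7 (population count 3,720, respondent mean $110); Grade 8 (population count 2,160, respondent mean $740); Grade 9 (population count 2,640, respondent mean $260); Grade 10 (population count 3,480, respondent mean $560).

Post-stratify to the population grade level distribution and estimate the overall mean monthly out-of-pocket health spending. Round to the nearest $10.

$390

Post-stratification weights by population share, not respondent share:
  Grade 7: (3,720/12,000) × 110 = 34.1
  Grade 8: (2,160/12,000) × 740 = 133.2
  Grade 9: (2,640/12,000) × 260 = 57.2
  Grade 10: (3,480/12,000) × 560 = 162.4
Post-stratified estimate = 386.9 → $390.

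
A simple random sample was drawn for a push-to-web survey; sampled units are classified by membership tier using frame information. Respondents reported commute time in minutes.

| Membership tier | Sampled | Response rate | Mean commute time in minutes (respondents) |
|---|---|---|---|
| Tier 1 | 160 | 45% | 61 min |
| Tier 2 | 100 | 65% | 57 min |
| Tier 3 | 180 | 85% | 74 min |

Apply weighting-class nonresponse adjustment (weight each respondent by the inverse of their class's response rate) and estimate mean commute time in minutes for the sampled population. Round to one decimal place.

Inverse-response-rate weighting restores each class to its sampled count, so class totals weight by n_sampled:
  Tier 1: 160 × 61 = 9760
  Tier 2: 100 × 57 = 5700
  Tier 3: 180 × 74 = 13,320
Adjusted estimate = 28,780 / 440 = 65.4091 → 65.4.

65.4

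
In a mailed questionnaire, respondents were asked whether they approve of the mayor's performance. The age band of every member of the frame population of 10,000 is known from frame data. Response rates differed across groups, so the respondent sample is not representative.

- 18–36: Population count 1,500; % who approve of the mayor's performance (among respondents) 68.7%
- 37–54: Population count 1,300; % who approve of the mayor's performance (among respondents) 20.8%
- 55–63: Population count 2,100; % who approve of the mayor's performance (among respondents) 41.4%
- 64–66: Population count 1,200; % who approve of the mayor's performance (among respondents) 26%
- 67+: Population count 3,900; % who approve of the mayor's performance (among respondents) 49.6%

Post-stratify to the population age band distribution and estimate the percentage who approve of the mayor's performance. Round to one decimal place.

44.2%

Post-stratification weights by population share, not respondent share:
  18–36: (1,500/10,000) × 68.7 = 10.305
  37–54: (1,300/10,000) × 20.8 = 2.704
  55–63: (2,100/10,000) × 41.4 = 8.694
  64–66: (1,200/10,000) × 26 = 3.12
  67+: (3,900/10,000) × 49.6 = 19.344
Post-stratified estimate = 44.167 → 44.2%.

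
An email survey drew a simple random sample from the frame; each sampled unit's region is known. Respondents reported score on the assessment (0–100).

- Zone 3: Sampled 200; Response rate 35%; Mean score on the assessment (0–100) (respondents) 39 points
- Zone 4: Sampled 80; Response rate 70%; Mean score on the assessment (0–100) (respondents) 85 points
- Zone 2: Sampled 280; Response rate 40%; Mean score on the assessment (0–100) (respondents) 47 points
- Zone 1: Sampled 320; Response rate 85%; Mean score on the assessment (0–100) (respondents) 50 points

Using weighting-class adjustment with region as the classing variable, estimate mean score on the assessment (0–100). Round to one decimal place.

49.7

Each respondent's weight = sampled/responded in their class; summing within a class gives n_sampled, so:
  Zone 3: 200 × 39 = 7800
  Zone 4: 80 × 85 = 6800
  Zone 2: 280 × 47 = 13,160
  Zone 1: 320 × 50 = 16,000
Adjusted estimate = 43,760 / 880 = 49.7273 → 49.7.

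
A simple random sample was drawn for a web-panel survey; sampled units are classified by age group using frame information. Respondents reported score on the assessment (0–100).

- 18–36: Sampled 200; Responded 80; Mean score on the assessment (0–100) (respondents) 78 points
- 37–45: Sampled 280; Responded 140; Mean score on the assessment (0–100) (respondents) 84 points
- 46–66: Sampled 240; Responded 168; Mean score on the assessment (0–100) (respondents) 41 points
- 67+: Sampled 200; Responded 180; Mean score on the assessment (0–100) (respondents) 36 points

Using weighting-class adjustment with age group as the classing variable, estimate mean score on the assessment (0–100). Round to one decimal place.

Response rates by class: 18–36 80/200 = 40%, 37–45 140/280 = 50%, 46–66 168/240 = 70%, 67+ 180/200 = 90%.
Weighting each respondent by the inverse class response rate inflates each class back to its sampled size, so the class weight is n_sampled:
  18–36: 200 × 78 = 15,600
  37–45: 280 × 84 = 23,520
  46–66: 240 × 41 = 9840
  67+: 200 × 36 = 7200
Adjusted estimate = 56,160 / 920 = 61.0435 → 61.0.

61.0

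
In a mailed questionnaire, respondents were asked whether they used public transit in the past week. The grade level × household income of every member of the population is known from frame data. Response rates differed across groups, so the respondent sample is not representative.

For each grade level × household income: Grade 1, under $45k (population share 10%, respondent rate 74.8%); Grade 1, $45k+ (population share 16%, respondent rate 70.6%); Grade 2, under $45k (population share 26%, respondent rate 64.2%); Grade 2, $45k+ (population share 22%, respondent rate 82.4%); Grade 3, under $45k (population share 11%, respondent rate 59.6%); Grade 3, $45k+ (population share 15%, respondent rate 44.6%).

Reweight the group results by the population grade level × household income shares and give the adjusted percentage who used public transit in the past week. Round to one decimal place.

Post-stratification weights by population share, not respondent share:
  Grade 1, under $45k: 0.1 × 74.8 = 7.48
  Grade 1, $45k+: 0.16 × 70.6 = 11.296
  Grade 2, under $45k: 0.26 × 64.2 = 16.692
  Grade 2, $45k+: 0.22 × 82.4 = 18.128
  Grade 3, under $45k: 0.11 × 59.6 = 6.556
  Grade 3, $45k+: 0.15 × 44.6 = 6.69
Post-stratified estimate = 66.842 → 66.8%.

66.8%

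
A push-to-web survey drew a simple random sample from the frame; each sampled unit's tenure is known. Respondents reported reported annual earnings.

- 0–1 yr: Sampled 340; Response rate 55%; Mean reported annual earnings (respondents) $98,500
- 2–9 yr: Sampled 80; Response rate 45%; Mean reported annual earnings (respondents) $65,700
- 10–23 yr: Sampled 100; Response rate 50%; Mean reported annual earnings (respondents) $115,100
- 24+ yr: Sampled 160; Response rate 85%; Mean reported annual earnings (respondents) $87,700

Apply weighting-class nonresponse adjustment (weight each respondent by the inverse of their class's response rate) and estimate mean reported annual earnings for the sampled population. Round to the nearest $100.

$94,500

Inverse-response-rate weighting restores each class to its sampled count, so class totals weight by n_sampled:
  0–1 yr: 340 × 98,500 = 33,490,000
  2–9 yr: 80 × 65,700 = 5,256,000
  10–23 yr: 100 × 115,100 = 11,510,000
  24+ yr: 160 × 87,700 = 14,032,000
Adjusted estimate = 64,288,000 / 680 = 94541.2 → $94,500.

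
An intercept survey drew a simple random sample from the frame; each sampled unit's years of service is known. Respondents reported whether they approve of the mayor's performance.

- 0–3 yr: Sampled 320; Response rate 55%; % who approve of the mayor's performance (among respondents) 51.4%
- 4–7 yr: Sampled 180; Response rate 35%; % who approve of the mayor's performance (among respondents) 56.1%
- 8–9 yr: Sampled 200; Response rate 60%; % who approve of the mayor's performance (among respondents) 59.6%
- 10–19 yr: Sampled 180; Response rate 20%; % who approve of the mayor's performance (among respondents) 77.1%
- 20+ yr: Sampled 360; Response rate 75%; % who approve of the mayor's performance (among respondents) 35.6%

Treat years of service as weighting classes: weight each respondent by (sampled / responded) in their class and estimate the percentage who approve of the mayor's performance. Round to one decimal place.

52.5%

Inverse-response-rate weighting restores each class to its sampled count, so class totals weight by n_sampled:
  0–3 yr: 320 × 51.4 = 16,448
  4–7 yr: 180 × 56.1 = 10,098
  8–9 yr: 200 × 59.6 = 11,920
  10–19 yr: 180 × 77.1 = 13878
  20+ yr: 360 × 35.6 = 12,816
Adjusted estimate = 65,160 / 1,240 = 52.5484 → 52.5%.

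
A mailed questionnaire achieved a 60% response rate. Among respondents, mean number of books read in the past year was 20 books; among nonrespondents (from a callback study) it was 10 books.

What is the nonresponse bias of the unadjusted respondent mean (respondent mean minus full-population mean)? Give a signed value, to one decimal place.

Nonresponse fraction = 1 − 0.6 = 0.4.
Bias = (nonresponse fraction) × (respondent mean − nonrespondent mean)
     = 0.4 × (20 − 10) = 0.4 × 10 = 4.

+4.0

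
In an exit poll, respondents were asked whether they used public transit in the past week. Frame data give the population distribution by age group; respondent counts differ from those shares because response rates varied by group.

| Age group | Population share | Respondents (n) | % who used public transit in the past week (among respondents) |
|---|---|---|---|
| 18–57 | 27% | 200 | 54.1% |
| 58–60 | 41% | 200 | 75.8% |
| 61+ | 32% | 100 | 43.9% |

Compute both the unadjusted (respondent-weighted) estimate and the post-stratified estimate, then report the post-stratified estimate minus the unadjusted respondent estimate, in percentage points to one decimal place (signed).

-1.0 percentage points

Unadjusted (pooled respondent) estimate weights by respondent counts:
  (200/500)×54.1 + (200/500)×75.8 + (100/500)×43.9 = 60.74%
Post-stratifying to population shares instead:
  0.27×54.1 + 0.41×75.8 + 0.32×43.9 = 59.733%
Difference = 59.733 − 60.74 = -1.007 pp.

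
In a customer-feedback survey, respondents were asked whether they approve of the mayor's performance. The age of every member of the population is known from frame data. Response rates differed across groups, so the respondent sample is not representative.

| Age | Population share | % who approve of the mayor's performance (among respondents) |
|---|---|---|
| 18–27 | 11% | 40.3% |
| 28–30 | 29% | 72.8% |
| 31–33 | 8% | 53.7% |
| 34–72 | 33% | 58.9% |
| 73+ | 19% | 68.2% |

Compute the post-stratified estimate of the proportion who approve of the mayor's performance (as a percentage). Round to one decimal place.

Reweight to the known age distribution:
  18–27: 0.11 × 40.3 = 4.433
  28–30: 0.29 × 72.8 = 21.112
  31–33: 0.08 × 53.7 = 4.296
  34–72: 0.33 × 58.9 = 19.437
  73+: 0.19 × 68.2 = 12.958
Post-stratified estimate = 62.236 → 62.2%.

62.2%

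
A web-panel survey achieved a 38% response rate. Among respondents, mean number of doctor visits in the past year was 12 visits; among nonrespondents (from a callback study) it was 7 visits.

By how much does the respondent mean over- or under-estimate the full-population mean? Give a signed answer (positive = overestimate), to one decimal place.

+3.1

Nonresponse fraction = 1 − 0.38 = 0.62.
Bias = (nonresponse fraction) × (respondent mean − nonrespondent mean)
     = 0.62 × (12 − 7) = 0.62 × 5 = 3.1.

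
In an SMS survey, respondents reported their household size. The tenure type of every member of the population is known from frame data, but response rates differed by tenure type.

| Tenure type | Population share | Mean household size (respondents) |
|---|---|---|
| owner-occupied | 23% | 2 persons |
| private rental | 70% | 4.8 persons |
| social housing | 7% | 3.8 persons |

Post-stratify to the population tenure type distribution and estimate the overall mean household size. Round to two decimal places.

4.09

Reweight to the known tenure type distribution:
  owner-occupied: 0.23 × 2 = 0.46
  private rental: 0.7 × 4.8 = 3.36
  social housing: 0.07 × 3.8 = 0.266
Post-stratified estimate = 4.086 → 4.09.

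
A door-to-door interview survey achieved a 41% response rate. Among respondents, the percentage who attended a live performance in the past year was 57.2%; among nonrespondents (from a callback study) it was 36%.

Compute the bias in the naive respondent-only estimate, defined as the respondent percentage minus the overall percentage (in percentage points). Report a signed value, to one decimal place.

+12.5 percentage points

Nonresponse fraction = 1 − 0.41 = 0.59.
Bias = (nonresponse fraction) × (respondent percentage − nonrespondent percentage)
     = 0.59 × (57.2 − 36) = 0.59 × 21.2 = 12.508.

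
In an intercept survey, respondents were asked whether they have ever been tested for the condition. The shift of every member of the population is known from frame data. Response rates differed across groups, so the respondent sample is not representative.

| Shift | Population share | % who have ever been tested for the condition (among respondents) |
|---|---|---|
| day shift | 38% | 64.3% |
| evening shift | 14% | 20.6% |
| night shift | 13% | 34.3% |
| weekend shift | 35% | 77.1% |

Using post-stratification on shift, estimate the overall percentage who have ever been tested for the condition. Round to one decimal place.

58.8%

Post-stratification weights by population share, not respondent share:
  day shift: 0.38 × 64.3 = 24.434
  evening shift: 0.14 × 20.6 = 2.884
  night shift: 0.13 × 34.3 = 4.459
  weekend shift: 0.35 × 77.1 = 26.985
Post-stratified estimate = 58.762 → 58.8%.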